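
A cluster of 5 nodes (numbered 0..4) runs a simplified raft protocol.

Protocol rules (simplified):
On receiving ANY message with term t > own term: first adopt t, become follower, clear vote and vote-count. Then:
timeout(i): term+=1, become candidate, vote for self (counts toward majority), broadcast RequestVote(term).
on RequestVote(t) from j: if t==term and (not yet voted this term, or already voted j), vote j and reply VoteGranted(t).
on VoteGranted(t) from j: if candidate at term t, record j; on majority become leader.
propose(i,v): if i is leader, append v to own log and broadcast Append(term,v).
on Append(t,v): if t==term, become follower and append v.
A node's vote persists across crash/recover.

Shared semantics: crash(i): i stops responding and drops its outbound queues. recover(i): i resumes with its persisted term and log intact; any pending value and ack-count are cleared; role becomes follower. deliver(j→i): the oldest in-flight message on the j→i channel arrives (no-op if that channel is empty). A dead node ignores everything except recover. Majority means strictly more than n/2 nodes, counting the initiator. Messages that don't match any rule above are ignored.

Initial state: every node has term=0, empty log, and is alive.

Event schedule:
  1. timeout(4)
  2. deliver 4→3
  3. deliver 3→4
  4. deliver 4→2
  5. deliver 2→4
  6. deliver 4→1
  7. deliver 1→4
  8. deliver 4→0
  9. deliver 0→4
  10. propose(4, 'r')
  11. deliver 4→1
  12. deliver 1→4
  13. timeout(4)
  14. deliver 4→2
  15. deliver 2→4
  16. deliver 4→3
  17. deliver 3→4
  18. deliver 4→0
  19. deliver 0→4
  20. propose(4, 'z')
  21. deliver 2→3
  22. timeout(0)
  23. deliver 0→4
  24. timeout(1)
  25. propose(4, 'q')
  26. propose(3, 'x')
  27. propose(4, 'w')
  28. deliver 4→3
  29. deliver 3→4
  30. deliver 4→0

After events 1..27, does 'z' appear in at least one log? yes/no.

e1 timeout(4): 4[cand,t=1,-]
e2 deliver 4→3: 3[foll,t=1,-]
e3 deliver 3→4: ·
e4 deliver 4→2: 2[foll,t=1,-]
e5 deliver 2→4: 4[lead,t=1,-]
e6 deliver 4→1: 1[foll,t=1,-]
e7 deliver 1→4: ·
e8 deliver 4→0: 0[foll,t=1,-]
e9 deliver 0→4: ·
e10 propose(4,'r'): 4[lead,t=1,r]
e11 deliver 4→1: 1[foll,t=1,r]
e12 deliver 1→4: ·
e13 timeout(4): 4[cand,t=2,r]
e14 deliver 4→2: 2[foll,t=1,r]
e15 deliver 2→4: ·
e16 deliver 4→3: 3[foll,t=1,r]
e17 deliver 3→4: ·
e18 deliver 4→0: 0[foll,t=1,r]
e19 deliver 0→4: ·
e20 propose(4,'z'): ·
e21 deliver 2→3: ·
e22 timeout(0): 0[cand,t=2,r]
e23 deliver 0→4: ·
e24 timeout(1): 1[cand,t=2,r]
e25 propose(4,'q'): ·
e26 propose(3,'x'): ·
e27 propose(4,'w'): ·

no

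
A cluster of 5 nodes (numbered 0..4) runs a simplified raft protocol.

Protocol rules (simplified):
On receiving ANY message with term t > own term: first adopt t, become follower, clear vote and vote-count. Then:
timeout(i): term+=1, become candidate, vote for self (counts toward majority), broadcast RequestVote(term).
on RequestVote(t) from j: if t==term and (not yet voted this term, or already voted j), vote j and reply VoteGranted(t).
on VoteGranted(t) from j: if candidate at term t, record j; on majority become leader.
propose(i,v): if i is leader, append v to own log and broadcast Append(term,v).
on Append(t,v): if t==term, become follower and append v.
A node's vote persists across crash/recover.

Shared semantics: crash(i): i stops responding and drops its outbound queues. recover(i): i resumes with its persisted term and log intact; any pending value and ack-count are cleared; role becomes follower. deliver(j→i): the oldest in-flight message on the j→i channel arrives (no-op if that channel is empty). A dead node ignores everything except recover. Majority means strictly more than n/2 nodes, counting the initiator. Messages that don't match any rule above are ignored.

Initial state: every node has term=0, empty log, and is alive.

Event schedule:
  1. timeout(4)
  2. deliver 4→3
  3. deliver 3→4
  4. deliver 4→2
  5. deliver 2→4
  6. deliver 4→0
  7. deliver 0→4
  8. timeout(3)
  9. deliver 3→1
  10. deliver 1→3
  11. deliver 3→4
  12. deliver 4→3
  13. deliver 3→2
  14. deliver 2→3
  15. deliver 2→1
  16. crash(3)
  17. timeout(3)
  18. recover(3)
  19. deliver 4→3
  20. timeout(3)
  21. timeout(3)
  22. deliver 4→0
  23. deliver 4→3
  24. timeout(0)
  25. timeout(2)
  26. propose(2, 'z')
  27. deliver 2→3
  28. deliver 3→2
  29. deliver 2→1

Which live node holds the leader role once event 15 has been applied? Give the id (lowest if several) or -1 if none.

3

step 1 timeout(4): 4={cand,t=1,log=-}
step 2 deliver 4→3: 3={foll,t=1,log=-}
step 3 deliver 3→4: —
step 4 deliver 4→2: 2={foll,t=1,log=-}
step 5 deliver 2→4: 4={lead,t=1,log=-}
step 6 deliver 4→0: 0={foll,t=1,log=-}
step 7 deliver 0→4: —
step 8 timeout(3): 3={cand,t=2,log=-}
step 9 deliver 3→1: 1={foll,t=2,log=-}
step 10 deliver 1→3: —
step 11 deliver 3→4: 4={foll,t=2,log=-}
step 12 deliver 4→3: 3={lead,t=2,log=-}
step 13 deliver 3→2: 2={foll,t=2,log=-}
step 14 deliver 2→3: —
step 15 deliver 2→1: —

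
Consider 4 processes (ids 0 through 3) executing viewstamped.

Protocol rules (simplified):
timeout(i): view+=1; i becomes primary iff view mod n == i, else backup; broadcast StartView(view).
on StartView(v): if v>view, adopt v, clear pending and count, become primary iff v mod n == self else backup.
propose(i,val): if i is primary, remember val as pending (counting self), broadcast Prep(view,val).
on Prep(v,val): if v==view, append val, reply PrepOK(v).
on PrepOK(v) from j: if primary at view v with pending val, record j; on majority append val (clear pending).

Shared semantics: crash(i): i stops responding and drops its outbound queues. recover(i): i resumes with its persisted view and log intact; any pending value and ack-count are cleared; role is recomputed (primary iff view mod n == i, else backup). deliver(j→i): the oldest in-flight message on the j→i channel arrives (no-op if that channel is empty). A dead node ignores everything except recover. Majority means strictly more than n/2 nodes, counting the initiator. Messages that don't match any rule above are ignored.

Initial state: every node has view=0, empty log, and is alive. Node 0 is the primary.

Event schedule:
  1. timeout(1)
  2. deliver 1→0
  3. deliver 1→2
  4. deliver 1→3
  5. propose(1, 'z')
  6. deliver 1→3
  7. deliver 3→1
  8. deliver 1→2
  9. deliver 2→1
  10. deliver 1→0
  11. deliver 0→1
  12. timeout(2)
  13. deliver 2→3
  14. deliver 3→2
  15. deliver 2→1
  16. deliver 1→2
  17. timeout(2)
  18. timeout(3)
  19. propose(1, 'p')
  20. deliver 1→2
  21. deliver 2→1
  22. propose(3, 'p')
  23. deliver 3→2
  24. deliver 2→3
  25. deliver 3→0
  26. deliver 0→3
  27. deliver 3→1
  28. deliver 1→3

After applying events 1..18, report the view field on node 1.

[1] timeout(1) → N1(prim v1 [-])
[2] deliver 1→0 → N0(back v1 [-])
[3] deliver 1→2 → N2(back v1 [-])
[4] deliver 1→3 → N3(back v1 [-])
[5] propose(1,'z') → ∅
[6] deliver 1→3 → N3(back v1 [z])
[7] deliver 3→1 → ∅
[8] deliver 1→2 → N2(back v1 [z])
[9] deliver 2→1 → N1(prim v1 [z])
[10] deliver 1→0 → N0(back v1 [z])
[11] deliver 0→1 → ∅
[12] timeout(2) → N2(prim v2 [z])
[13] deliver 2→3 → N3(back v2 [z])
[14] deliver 3→2 → ∅
[15] deliver 2→1 → N1(back v2 [z])
[16] deliver 1→2 → ∅
[17] timeout(2) → N2(back v3 [z])
[18] timeout(3) → N3(prim v3 [z])

2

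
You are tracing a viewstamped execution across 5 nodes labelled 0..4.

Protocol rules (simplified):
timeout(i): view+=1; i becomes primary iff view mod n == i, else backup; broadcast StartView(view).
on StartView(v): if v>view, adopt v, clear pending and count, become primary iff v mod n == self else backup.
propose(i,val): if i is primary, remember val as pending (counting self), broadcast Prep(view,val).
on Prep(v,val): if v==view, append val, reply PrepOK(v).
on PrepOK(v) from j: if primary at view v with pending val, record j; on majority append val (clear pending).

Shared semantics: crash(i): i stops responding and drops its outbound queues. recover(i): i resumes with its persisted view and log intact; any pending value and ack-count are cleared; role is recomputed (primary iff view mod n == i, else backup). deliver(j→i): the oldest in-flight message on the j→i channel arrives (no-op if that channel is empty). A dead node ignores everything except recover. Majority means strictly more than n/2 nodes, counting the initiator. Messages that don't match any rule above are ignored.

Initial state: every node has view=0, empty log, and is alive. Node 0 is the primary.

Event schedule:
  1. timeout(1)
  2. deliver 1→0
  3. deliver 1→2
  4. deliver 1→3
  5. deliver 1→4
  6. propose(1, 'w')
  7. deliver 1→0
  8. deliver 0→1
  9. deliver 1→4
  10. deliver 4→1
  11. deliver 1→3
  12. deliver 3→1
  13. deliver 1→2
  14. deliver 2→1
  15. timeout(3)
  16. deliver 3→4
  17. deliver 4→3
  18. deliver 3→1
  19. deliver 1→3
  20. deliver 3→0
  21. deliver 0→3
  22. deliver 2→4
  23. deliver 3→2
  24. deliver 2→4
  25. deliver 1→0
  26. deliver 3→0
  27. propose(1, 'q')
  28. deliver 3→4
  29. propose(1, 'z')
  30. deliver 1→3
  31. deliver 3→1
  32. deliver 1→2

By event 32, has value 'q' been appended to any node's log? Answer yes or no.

step 1 timeout(1): 1={prim,v=1,log=-}
step 2 deliver 1→0: 0={back,v=1,log=-}
step 3 deliver 1→2: 2={back,v=1,log=-}
step 4 deliver 1→3: 3={back,v=1,log=-}
step 5 deliver 1→4: 4={back,v=1,log=-}
step 6 propose(1,'w'): —
step 7 deliver 1→0: 0={back,v=1,log=w}
step 8 deliver 0→1: —
step 9 deliver 1→4: 4={back,v=1,log=w}
step 10 deliver 4→1: 1={prim,v=1,log=w}
step 11 deliver 1→3: 3={back,v=1,log=w}
step 12 deliver 3→1: —
step 13 deliver 1→2: 2={back,v=1,log=w}
step 14 deliver 2→1: —
step 15 timeout(3): 3={back,v=2,log=w}
step 16 deliver 3→4: 4={back,v=2,log=w}
step 17 deliver 4→3: —
step 18 deliver 3→1: 1={back,v=2,log=w}
step 19 deliver 1→3: —
step 20 deliver 3→0: 0={back,v=2,log=w}
step 21 deliver 0→3: —
step 22 deliver 2→4: —
step 23 deliver 3→2: 2={prim,v=2,log=w}
step 24 deliver 2→4: —
step 25 deliver 1→0: —
step 26 deliver 3→0: —
step 27 propose(1,'q'): —
step 28 deliver 3→4: —
step 29 propose(1,'z'): —
step 30 deliver 1→3: —
step 31 deliver 3→1: —
step 32 deliver 1→2: —

no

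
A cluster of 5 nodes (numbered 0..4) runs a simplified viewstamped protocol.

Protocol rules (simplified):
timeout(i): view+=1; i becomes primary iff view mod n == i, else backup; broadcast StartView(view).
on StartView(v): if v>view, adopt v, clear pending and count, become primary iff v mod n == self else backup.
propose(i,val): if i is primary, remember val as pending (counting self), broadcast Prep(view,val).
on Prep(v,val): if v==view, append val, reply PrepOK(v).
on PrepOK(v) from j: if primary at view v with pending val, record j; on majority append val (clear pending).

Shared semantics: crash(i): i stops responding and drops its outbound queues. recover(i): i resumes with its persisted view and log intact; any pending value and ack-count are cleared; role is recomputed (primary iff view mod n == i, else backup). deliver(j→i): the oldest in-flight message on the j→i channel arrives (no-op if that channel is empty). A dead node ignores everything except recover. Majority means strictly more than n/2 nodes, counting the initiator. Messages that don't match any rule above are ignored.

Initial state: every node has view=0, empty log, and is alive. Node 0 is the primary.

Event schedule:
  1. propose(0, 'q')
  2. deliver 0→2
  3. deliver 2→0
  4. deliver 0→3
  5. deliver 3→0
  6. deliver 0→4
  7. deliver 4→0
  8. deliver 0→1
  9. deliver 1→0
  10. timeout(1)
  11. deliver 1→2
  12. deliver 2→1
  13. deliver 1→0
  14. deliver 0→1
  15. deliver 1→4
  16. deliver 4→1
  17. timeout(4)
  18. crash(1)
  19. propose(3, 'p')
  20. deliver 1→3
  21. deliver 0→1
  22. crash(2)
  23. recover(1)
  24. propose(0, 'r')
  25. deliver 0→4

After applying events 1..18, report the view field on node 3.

step 1 propose(0,'q'): —
step 2 deliver 0→2: 2={back,v=0,log=q}
step 3 deliver 2→0: —
step 4 deliver 0→3: 3={back,v=0,log=q}
step 5 deliver 3→0: 0={prim,v=0,log=q}
step 6 deliver 0→4: 4={back,v=0,log=q}
step 7 deliver 4→0: —
step 8 deliver 0→1: 1={back,v=0,log=q}
step 9 deliver 1→0: —
step 10 timeout(1): 1={prim,v=1,log=q}
step 11 deliver 1→2: 2={back,v=1,log=q}
step 12 deliver 2→1: —
step 13 deliver 1→0: 0={back,v=1,log=q}
step 14 deliver 0→1: —
step 15 deliver 1→4: 4={back,v=1,log=q}
step 16 deliver 4→1: —
step 17 timeout(4): 4={back,v=2,log=q}
step 18 crash(1): 1={✗prim,v=1,log=q}

0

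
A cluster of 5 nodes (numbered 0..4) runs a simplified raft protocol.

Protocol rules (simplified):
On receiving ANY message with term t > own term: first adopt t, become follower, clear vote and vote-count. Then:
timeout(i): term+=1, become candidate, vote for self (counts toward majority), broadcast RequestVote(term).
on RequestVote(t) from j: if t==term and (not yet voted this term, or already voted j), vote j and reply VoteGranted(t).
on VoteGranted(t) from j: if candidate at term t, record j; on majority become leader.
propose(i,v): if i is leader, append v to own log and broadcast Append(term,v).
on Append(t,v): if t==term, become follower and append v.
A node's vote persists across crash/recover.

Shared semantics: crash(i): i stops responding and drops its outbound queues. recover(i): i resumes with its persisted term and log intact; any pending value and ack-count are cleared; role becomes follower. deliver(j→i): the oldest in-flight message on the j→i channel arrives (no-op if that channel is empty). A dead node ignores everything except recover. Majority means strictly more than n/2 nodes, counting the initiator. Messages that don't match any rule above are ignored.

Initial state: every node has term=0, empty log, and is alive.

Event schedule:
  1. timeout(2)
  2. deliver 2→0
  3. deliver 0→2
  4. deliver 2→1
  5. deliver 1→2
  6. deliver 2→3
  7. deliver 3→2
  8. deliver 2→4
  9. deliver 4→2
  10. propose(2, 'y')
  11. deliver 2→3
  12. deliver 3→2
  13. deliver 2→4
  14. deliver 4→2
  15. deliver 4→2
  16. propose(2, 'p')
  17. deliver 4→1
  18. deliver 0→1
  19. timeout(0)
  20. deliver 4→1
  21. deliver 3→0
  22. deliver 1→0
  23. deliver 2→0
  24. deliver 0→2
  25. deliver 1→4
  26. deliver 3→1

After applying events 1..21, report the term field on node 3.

step 1 timeout(2): 2={cand,t=1,log=-}
step 2 deliver 2→0: 0={foll,t=1,log=-}
step 3 deliver 0→2: —
step 4 deliver 2→1: 1={foll,t=1,log=-}
step 5 deliver 1→2: 2={lead,t=1,log=-}
step 6 deliver 2→3: 3={foll,t=1,log=-}
step 7 deliver 3→2: —
step 8 deliver 2→4: 4={foll,t=1,log=-}
step 9 deliver 4→2: —
step 10 propose(2,'y'): 2={lead,t=1,log=y}
step 11 deliver 2→3: 3={foll,t=1,log=y}
step 12 deliver 3→2: —
step 13 deliver 2→4: 4={foll,t=1,log=y}
step 14 deliver 4→2: —
step 15 deliver 4→2: —
step 16 propose(2,'p'): 2={lead,t=1,log=y,p}
step 17 deliver 4→1: —
step 18 deliver 0→1: —
step 19 timeout(0): 0={cand,t=2,log=-}
step 20 deliver 4→1: —
step 21 deliver 3→0: —

1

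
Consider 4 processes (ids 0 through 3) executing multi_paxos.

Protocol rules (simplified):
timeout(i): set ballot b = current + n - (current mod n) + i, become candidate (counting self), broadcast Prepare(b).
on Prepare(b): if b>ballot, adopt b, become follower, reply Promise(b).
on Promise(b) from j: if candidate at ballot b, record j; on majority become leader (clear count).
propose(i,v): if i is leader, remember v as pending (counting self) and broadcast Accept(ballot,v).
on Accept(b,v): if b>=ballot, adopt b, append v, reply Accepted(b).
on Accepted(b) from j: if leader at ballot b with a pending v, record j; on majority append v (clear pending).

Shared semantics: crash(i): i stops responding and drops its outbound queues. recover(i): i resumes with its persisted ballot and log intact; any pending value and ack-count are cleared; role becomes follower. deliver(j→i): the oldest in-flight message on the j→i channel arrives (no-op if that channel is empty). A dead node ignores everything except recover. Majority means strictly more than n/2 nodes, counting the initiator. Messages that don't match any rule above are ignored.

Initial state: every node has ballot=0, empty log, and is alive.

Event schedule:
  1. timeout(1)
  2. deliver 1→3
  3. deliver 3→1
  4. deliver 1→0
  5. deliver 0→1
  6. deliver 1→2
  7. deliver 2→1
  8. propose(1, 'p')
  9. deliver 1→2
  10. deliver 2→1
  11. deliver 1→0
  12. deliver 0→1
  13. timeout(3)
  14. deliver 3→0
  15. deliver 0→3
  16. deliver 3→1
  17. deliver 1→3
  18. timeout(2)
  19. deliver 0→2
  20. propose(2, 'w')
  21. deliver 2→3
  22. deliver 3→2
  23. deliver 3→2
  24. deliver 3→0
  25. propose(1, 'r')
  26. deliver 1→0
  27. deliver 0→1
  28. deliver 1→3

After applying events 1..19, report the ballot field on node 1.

11

step 1 timeout(1): 1={cand,b=5,log=-}
step 2 deliver 1→3: 3={foll,b=5,log=-}
step 3 deliver 3→1: —
step 4 deliver 1→0: 0={foll,b=5,log=-}
step 5 deliver 0→1: 1={lead,b=5,log=-}
step 6 deliver 1→2: 2={foll,b=5,log=-}
step 7 deliver 2→1: —
step 8 propose(1,'p'): —
step 9 deliver 1→2: 2={foll,b=5,log=p}
step 10 deliver 2→1: —
step 11 deliver 1→0: 0={foll,b=5,log=p}
step 12 deliver 0→1: 1={lead,b=5,log=p}
step 13 timeout(3): 3={cand,b=11,log=-}
step 14 deliver 3→0: 0={foll,b=11,log=p}
step 15 deliver 0→3: —
step 16 deliver 3→1: 1={foll,b=11,log=p}
step 17 deliver 1→3: —
step 18 timeout(2): 2={cand,b=10,log=p}
step 19 deliver 0→2: —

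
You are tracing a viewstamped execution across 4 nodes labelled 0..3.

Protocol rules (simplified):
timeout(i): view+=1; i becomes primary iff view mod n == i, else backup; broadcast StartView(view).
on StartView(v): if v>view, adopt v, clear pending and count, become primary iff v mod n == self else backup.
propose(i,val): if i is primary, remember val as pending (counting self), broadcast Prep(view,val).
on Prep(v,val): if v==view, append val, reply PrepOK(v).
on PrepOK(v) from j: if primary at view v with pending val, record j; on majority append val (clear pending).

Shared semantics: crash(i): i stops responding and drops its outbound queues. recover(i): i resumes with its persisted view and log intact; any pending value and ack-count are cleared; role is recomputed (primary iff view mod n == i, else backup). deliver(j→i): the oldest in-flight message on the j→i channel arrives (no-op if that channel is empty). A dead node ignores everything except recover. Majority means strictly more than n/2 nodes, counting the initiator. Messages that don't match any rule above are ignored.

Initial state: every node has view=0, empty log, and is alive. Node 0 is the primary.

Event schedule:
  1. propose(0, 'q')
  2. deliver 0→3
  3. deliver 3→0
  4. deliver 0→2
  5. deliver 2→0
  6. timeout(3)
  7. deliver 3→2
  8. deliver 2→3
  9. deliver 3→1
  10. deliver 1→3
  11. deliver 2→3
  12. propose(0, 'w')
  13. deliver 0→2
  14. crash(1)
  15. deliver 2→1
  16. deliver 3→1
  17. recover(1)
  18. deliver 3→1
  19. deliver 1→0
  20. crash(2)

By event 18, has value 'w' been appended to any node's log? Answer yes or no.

step 1 propose(0,'q'): —
step 2 deliver 0→3: 3={back,v=0,log=q}
step 3 deliver 3→0: —
step 4 deliver 0→2: 2={back,v=0,log=q}
step 5 deliver 2→0: 0={prim,v=0,log=q}
step 6 timeout(3): 3={back,v=1,log=q}
step 7 deliver 3→2: 2={back,v=1,log=q}
step 8 deliver 2→3: —
step 9 deliver 3→1: 1={prim,v=1,log=-}
step 10 deliver 1→3: —
step 11 deliver 2→3: —
step 12 propose(0,'w'): —
step 13 deliver 0→2: —
step 14 crash(1): 1={✗prim,v=1,log=-}
step 15 deliver 2→1: —
step 16 deliver 3→1: —
step 17 recover(1): 1={prim,v=1,log=-}
step 18 deliver 3→1: —

no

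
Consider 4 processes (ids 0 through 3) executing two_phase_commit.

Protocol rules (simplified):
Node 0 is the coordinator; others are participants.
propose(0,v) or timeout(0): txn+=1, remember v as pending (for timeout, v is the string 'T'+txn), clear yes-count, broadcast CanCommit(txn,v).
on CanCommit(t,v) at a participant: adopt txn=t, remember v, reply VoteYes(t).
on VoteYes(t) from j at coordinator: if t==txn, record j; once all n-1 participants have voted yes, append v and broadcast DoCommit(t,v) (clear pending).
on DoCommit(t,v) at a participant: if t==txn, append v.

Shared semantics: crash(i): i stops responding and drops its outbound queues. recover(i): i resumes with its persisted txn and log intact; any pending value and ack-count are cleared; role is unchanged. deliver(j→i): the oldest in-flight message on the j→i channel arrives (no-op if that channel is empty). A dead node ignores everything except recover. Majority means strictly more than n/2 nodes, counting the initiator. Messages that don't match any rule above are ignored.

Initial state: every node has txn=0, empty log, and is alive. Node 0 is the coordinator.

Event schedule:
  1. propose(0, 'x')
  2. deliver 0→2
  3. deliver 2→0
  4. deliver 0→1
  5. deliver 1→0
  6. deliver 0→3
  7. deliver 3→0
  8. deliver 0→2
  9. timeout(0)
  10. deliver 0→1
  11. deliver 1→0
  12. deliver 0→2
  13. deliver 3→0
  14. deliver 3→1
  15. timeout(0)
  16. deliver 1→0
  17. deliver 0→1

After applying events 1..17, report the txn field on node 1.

1. propose(0,'x'):  <0:coor t1 ->
2. deliver 0→2:  <2:part t1 ->
3. deliver 2→0:  nop
4. deliver 0→1:  <1:part t1 ->
5. deliver 1→0:  nop
6. deliver 0→3:  <3:part t1 ->
7. deliver 3→0:  <0:coor t1 x>
8. deliver 0→2:  <2:part t1 x>
9. timeout(0):  <0:coor t2 x>
10. deliver 0→1:  <1:part t1 x>
11. deliver 1→0:  nop
12. deliver 0→2:  <2:part t2 x>
13. deliver 3→0:  nop
14. deliver 3→1:  nop
15. timeout(0):  <0:coor t3 x>
16. deliver 1→0:  nop
17. deliver 0→1:  <1:part t2 x>

2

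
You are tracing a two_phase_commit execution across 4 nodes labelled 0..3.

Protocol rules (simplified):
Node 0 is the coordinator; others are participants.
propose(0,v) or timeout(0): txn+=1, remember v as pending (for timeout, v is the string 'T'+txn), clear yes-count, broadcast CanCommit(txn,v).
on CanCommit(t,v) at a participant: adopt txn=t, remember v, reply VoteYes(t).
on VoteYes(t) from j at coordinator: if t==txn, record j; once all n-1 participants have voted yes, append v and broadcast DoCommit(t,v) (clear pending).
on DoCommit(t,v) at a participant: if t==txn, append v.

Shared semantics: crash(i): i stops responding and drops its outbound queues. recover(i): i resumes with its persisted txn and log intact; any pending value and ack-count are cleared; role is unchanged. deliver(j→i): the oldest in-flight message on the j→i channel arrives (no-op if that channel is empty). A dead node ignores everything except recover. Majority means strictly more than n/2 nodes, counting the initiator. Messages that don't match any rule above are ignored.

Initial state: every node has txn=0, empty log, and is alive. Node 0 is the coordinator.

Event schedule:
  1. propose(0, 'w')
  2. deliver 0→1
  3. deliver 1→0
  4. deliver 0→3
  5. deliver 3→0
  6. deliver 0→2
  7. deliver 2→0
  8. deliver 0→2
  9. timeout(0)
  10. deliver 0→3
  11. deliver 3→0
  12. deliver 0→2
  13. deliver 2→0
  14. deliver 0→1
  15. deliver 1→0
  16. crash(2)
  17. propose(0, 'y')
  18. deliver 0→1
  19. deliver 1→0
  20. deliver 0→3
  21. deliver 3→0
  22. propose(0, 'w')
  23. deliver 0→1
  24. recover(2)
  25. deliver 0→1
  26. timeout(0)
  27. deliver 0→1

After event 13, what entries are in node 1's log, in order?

empty

[1] propose(0,'w') → N0(coor t1 [-])
[2] deliver 0→1 → N1(part t1 [-])
[3] deliver 1→0 → ∅
[4] deliver 0→3 → N3(part t1 [-])
[5] deliver 3→0 → ∅
[6] deliver 0→2 → N2(part t1 [-])
[7] deliver 2→0 → N0(coor t1 [w])
[8] deliver 0→2 → N2(part t1 [w])
[9] timeout(0) → N0(coor t2 [w])
[10] deliver 0→3 → N3(part t1 [w])
[11] deliver 3→0 → ∅
[12] deliver 0→2 → N2(part t2 [w])
[13] deliver 2→0 → ∅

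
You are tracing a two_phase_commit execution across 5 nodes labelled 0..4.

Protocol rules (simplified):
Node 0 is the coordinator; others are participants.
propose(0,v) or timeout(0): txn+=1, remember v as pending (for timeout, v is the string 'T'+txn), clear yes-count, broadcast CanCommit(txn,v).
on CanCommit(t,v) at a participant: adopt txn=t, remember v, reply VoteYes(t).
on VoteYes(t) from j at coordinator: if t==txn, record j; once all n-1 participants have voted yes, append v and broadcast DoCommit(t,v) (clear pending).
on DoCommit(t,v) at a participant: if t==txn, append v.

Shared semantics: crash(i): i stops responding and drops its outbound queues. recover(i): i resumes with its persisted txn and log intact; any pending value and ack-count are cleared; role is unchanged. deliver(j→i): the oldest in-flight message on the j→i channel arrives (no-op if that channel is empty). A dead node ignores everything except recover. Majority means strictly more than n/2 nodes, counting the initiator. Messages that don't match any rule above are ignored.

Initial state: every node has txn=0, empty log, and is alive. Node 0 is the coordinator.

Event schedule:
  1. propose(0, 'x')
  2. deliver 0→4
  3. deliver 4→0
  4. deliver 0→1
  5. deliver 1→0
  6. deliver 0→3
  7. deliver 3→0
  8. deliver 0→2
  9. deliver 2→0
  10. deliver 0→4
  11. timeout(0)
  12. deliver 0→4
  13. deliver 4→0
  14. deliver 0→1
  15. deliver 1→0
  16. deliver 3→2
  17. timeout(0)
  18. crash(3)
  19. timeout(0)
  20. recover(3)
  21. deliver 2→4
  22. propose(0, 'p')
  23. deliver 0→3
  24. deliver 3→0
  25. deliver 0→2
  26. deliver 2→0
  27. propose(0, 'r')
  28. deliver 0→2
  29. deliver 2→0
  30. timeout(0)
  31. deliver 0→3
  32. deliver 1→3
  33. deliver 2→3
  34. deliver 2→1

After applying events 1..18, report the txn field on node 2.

1

[1] propose(0,'x') → N0(coor t1 [-])
[2] deliver 0→4 → N4(part t1 [-])
[3] deliver 4→0 → ∅
[4] deliver 0→1 → N1(part t1 [-])
[5] deliver 1→0 → ∅
[6] deliver 0→3 → N3(part t1 [-])
[7] deliver 3→0 → ∅
[8] deliver 0→2 → N2(part t1 [-])
[9] deliver 2→0 → N0(coor t1 [x])
[10] deliver 0→4 → N4(part t1 [x])
[11] timeout(0) → N0(coor t2 [x])
[12] deliver 0→4 → N4(part t2 [x])
[13] deliver 4→0 → ∅
[14] deliver 0→1 → N1(part t1 [x])
[15] deliver 1→0 → ∅
[16] deliver 3→2 → ∅
[17] timeout(0) → N0(coor t3 [x])
[18] crash(3) → N3(✗part t1 [-])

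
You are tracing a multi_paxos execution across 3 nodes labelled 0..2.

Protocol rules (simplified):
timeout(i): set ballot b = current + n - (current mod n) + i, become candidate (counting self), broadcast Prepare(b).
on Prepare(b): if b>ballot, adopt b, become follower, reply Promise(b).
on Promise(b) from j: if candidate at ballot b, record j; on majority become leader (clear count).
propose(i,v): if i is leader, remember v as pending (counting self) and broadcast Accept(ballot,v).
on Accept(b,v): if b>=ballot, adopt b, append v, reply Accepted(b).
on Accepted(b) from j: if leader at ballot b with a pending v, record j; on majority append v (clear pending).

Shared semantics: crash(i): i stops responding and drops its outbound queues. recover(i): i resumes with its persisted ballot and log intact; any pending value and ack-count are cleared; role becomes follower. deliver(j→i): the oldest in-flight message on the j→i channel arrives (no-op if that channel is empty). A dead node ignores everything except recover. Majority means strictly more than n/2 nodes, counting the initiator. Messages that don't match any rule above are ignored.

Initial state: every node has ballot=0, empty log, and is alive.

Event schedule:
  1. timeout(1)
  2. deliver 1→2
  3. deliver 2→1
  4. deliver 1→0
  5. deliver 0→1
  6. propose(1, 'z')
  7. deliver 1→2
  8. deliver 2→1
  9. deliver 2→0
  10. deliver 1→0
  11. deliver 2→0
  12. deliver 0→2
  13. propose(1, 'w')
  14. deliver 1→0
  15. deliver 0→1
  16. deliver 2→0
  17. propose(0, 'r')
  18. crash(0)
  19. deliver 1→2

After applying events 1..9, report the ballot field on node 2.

4

[1] timeout(1) → N1(cand b4 [-])
[2] deliver 1→2 → N2(foll b4 [-])
[3] deliver 2→1 → N1(lead b4 [-])
[4] deliver 1→0 → N0(foll b4 [-])
[5] deliver 0→1 → ∅
[6] propose(1,'z') → ∅
[7] deliver 1→2 → N2(foll b4 [z])
[8] deliver 2→1 → N1(lead b4 [z])
[9] deliver 2→0 → ∅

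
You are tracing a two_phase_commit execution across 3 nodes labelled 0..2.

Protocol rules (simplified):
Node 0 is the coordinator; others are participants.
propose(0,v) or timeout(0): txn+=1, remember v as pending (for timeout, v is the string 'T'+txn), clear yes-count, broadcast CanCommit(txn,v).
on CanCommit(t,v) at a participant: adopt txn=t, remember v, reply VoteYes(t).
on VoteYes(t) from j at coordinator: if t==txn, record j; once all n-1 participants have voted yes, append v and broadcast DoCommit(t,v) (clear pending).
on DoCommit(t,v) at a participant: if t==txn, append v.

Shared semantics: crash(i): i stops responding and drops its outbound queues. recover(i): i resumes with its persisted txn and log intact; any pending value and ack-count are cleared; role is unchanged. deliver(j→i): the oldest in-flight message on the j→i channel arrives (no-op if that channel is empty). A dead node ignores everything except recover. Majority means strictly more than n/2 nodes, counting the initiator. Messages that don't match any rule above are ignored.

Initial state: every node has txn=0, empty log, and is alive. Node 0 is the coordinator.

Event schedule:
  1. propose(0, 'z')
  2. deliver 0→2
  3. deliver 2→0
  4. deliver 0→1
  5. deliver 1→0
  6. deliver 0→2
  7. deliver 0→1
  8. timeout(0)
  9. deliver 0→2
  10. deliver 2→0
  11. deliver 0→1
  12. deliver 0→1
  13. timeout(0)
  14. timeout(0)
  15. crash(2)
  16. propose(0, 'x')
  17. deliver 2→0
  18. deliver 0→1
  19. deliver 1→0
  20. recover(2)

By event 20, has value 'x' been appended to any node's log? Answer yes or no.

step 1 propose(0,'z'): 0={coor,t=1,log=-}
step 2 deliver 0→2: 2={part,t=1,log=-}
step 3 deliver 2→0: —
step 4 deliver 0→1: 1={part,t=1,log=-}
step 5 deliver 1→0: 0={coor,t=1,log=z}
step 6 deliver 0→2: 2={part,t=1,log=z}
step 7 deliver 0→1: 1={part,t=1,log=z}
step 8 timeout(0): 0={coor,t=2,log=z}
step 9 deliver 0→2: 2={part,t=2,log=z}
step 10 deliver 2→0: —
step 11 deliver 0→1: 1={part,t=2,log=z}
step 12 deliver 0→1: —
step 13 timeout(0): 0={coor,t=3,log=z}
step 14 timeout(0): 0={coor,t=4,log=z}
step 15 crash(2): 2={✗part,t=2,log=z}
step 16 propose(0,'x'): 0={coor,t=5,log=z}
step 17 deliver 2→0: —
step 18 deliver 0→1: 1={part,t=3,log=z}
step 19 deliver 1→0: —
step 20 recover(2): 2={part,t=2,log=z}

no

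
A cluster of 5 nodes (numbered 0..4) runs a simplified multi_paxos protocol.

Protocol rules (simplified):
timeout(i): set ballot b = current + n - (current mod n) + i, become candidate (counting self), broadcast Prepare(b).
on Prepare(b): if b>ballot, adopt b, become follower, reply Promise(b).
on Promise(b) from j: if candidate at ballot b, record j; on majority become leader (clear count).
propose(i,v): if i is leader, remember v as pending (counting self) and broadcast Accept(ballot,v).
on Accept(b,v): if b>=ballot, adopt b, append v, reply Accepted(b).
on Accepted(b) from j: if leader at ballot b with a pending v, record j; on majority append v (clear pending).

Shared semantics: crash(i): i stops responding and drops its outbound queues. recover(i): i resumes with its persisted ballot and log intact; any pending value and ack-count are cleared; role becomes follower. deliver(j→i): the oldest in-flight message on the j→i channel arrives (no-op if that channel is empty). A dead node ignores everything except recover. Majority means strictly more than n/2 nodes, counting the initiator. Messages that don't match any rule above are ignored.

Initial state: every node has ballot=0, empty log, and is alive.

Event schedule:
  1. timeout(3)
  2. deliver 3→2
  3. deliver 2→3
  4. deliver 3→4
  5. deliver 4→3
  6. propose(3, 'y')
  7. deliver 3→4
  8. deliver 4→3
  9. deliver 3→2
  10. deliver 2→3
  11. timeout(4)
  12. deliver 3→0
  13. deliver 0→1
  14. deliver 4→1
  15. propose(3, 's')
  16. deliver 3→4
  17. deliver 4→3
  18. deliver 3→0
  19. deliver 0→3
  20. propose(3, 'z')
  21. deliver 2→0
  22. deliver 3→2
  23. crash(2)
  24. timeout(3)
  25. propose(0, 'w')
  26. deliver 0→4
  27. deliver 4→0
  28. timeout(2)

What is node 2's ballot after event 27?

8

step 1 timeout(3): 3={cand,b=8,log=-}
step 2 deliver 3→2: 2={foll,b=8,log=-}
step 3 deliver 2→3: —
step 4 deliver 3→4: 4={foll,b=8,log=-}
step 5 deliver 4→3: 3={lead,b=8,log=-}
step 6 propose(3,'y'): —
step 7 deliver 3→4: 4={foll,b=8,log=y}
step 8 deliver 4→3: —
step 9 deliver 3→2: 2={foll,b=8,log=y}
step 10 deliver 2→3: 3={lead,b=8,log=y}
step 11 timeout(4): 4={cand,b=14,log=y}
step 12 deliver 3→0: 0={foll,b=8,log=-}
step 13 deliver 0→1: —
step 14 deliver 4→1: 1={foll,b=14,log=-}
step 15 propose(3,'s'): —
step 16 deliver 3→4: —
step 17 deliver 4→3: 3={foll,b=14,log=y}
step 18 deliver 3→0: 0={foll,b=8,log=y}
step 19 deliver 0→3: —
step 20 propose(3,'z'): —
step 21 deliver 2→0: —
step 22 deliver 3→2: 2={foll,b=8,log=y,s}
step 23 crash(2): 2={✗foll,b=8,log=y,s}
step 24 timeout(3): 3={cand,b=18,log=y}
step 25 propose(0,'w'): —
step 26 deliver 0→4: —
step 27 deliver 4→0: 0={foll,b=14,log=y}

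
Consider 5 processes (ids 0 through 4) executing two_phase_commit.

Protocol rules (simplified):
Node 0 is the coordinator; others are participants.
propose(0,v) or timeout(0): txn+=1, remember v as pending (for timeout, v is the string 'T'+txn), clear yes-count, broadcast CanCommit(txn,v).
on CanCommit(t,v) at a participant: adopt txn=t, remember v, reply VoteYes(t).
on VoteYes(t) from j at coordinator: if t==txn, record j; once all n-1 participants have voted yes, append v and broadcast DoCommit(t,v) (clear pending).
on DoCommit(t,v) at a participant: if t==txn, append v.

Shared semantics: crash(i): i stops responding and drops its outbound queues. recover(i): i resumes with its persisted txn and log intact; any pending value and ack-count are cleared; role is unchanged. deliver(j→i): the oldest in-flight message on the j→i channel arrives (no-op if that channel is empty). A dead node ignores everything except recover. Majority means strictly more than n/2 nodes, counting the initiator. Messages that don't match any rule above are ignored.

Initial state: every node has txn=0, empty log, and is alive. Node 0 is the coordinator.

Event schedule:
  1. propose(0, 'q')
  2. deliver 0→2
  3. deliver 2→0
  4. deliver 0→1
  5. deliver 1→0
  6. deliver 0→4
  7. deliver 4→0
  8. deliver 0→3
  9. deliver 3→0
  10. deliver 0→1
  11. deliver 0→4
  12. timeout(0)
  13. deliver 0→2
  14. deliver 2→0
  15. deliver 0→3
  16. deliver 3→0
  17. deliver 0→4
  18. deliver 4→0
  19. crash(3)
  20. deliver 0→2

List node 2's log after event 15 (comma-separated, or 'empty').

[1] propose(0,'q') → N0(coor t1 [-])
[2] deliver 0→2 → N2(part t1 [-])
[3] deliver 2→0 → ∅
[4] deliver 0→1 → N1(part t1 [-])
[5] deliver 1→0 → ∅
[6] deliver 0→4 → N4(part t1 [-])
[7] deliver 4→0 → ∅
[8] deliver 0→3 → N3(part t1 [-])
[9] deliver 3→0 → N0(coor t1 [q])
[10] deliver 0→1 → N1(part t1 [q])
[11] deliver 0→4 → N4(part t1 [q])
[12] timeout(0) → N0(coor t2 [q])
[13] deliver 0→2 → N2(part t1 [q])
[14] deliver 2→0 → ∅
[15] deliver 0→3 → N3(part t1 [q])

q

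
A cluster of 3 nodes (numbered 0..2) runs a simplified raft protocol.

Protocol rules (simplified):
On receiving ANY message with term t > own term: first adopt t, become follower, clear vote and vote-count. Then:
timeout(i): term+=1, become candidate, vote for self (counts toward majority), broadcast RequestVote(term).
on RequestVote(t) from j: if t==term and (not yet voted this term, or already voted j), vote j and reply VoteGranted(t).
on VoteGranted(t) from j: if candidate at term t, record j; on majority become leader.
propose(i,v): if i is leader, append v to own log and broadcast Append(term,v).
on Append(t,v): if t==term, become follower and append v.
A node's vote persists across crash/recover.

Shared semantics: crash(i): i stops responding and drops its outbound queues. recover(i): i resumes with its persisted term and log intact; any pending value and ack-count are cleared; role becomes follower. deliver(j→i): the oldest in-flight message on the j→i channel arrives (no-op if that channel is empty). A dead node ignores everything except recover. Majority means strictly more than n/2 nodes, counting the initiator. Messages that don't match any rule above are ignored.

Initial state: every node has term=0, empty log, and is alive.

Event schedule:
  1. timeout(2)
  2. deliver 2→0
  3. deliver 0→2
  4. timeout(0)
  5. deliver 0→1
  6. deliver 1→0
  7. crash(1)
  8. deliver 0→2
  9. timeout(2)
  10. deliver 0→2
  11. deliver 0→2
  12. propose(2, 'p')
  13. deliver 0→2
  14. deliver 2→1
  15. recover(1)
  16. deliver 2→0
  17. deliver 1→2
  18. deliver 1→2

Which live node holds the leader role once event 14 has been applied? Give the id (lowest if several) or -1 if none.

0

1. timeout(2):  <2:cand t1 ->
2. deliver 2→0:  <0:foll t1 ->
3. deliver 0→2:  <2:lead t1 ->
4. timeout(0):  <0:cand t2 ->
5. deliver 0→1:  <1:foll t2 ->
6. deliver 1→0:  <0:lead t2 ->
7. crash(1):  <1:✗foll t2 ->
8. deliver 0→2:  <2:foll t2 ->
9. timeout(2):  <2:cand t3 ->
10. deliver 0→2:  nop
11. deliver 0→2:  nop
12. propose(2,'p'):  nop
13. deliver 0→2:  nop
14. deliver 2→1:  nop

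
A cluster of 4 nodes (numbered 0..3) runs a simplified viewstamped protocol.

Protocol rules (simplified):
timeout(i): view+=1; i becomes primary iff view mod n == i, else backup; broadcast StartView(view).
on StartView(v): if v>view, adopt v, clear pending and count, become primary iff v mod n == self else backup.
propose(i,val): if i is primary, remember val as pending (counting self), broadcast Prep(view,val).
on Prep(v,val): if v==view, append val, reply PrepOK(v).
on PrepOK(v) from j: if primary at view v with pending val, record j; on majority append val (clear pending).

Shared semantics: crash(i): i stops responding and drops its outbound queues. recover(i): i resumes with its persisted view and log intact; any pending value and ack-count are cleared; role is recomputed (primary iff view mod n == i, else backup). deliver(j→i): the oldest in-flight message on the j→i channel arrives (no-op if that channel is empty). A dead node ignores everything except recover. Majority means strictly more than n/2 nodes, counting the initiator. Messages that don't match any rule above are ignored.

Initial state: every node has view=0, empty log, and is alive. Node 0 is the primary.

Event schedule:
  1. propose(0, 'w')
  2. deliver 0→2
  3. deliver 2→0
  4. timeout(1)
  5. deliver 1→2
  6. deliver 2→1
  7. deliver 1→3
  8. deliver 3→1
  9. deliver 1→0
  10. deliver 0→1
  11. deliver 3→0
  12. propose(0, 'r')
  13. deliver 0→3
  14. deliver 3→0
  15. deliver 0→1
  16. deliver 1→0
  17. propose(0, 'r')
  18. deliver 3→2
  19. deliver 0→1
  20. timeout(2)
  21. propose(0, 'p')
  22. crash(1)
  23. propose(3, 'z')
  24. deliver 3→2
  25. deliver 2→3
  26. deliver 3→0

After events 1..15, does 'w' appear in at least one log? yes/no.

yes

after 1 — propose(0,'w'): ·
after 2 — deliver 0→2: n2:back/v0/[w]
after 3 — deliver 2→0: ·
after 4 — timeout(1): n1:prim/v1/[-]
after 5 — deliver 1→2: n2:back/v1/[w]
after 6 — deliver 2→1: ·
after 7 — deliver 1→3: n3:back/v1/[-]
after 8 — deliver 3→1: ·
after 9 — deliver 1→0: n0:back/v1/[-]
after 10 — deliver 0→1: ·
after 11 — deliver 3→0: ·
after 12 — propose(0,'r'): ·
after 13 — deliver 0→3: ·
after 14 — deliver 3→0: ·
after 15 — deliver 0→1: ·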